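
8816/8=1102=1102.00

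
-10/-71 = 10/71 = 0.14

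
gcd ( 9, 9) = 9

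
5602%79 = 72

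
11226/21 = 534 + 4/7 = 534.57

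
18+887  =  905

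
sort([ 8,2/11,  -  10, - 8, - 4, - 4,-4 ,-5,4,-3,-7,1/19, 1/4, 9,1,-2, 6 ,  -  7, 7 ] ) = [ - 10, - 8,-7,-7 , - 5, - 4,-4, - 4,-3 , - 2,1/19,  2/11, 1/4, 1,4, 6 , 7,8, 9]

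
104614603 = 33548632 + 71065971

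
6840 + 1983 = 8823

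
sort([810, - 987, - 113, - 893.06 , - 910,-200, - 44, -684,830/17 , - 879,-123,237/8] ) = [-987, - 910, -893.06, - 879,-684,  -  200,-123,-113 ,-44,237/8, 830/17,810] 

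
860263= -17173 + 877436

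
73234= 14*5231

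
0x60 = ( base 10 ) 96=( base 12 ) 80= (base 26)3I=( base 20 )4G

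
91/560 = 13/80=0.16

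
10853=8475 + 2378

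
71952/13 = 71952/13 = 5534.77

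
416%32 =0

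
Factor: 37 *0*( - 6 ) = 0^1 = 0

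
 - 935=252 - 1187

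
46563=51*913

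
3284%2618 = 666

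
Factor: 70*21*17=24990 = 2^1*3^1*5^1*7^2*17^1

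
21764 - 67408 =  - 45644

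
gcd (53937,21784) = 1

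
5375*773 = 4154875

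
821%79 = 31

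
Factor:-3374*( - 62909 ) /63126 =3^( - 3) * 7^1*11^1*19^1*43^1*167^(-1)*241^1  =  15161069/4509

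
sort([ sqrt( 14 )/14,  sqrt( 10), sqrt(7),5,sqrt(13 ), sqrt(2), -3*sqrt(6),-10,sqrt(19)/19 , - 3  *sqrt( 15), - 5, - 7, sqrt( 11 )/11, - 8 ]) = [ - 3 * sqrt(15 ), - 10,-8, - 3*sqrt( 6),-7, - 5,sqrt(19 )/19, sqrt(14 )/14,sqrt(  11)/11, sqrt ( 2), sqrt(7 ),sqrt( 10), sqrt( 13),5 ]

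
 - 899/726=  - 899/726 =- 1.24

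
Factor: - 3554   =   - 2^1*1777^1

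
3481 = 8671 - 5190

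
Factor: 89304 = 2^3*3^1 * 61^2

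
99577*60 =5974620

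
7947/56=141+51/56 = 141.91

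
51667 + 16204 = 67871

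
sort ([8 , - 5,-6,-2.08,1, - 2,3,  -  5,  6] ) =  [ - 6,  -  5, - 5,-2.08,  -  2, 1,3,6 , 8 ] 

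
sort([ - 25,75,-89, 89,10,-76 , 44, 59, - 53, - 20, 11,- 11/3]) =[ - 89, - 76, - 53, - 25, - 20, - 11/3,10,11,44,59,75, 89 ] 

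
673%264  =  145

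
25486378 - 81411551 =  - 55925173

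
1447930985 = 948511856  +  499419129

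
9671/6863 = 9671/6863= 1.41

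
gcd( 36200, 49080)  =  40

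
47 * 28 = 1316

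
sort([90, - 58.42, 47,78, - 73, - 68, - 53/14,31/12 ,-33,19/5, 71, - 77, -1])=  [  -  77, - 73, - 68, - 58.42, - 33,  -  53/14, - 1,  31/12,19/5,47, 71,78, 90]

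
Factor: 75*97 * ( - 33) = -240075 = - 3^2*5^2*  11^1*97^1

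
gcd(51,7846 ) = 1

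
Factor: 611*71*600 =26028600 = 2^3*3^1*5^2* 13^1 * 47^1*71^1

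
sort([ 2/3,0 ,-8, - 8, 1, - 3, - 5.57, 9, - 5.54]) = [-8, - 8,-5.57, - 5.54, - 3,0, 2/3 , 1,9]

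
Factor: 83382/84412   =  2^(  -  1 )*3^1 *13^1*47^( - 1)*449^( - 1)*1069^1= 41691/42206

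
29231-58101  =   - 28870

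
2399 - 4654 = - 2255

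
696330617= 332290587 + 364040030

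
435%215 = 5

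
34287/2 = 34287/2 = 17143.50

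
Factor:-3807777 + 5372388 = 1564611 = 3^1*521537^1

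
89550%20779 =6434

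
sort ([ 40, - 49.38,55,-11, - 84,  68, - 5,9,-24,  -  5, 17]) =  [-84,-49.38,  -  24,-11, - 5 , - 5,9, 17, 40 , 55,68]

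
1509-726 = 783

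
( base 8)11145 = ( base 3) 20110102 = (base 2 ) 1001001100101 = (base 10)4709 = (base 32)4j5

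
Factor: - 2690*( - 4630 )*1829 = 22779646300 = 2^2*5^2 *31^1*59^1*269^1 * 463^1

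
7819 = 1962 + 5857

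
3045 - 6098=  - 3053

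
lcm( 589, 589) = 589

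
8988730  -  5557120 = 3431610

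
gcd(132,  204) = 12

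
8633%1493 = 1168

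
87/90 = 29/30 = 0.97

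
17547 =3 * 5849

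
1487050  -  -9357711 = 10844761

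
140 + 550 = 690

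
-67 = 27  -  94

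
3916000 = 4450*880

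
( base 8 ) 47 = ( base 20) 1J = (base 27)1c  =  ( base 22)1h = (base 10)39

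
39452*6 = 236712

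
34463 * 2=68926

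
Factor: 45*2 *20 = 2^3*3^2 * 5^2 = 1800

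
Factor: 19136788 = 2^2*11^1 * 434927^1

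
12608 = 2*6304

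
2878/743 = 2878/743 = 3.87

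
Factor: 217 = 7^1*31^1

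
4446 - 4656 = - 210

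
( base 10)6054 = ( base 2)1011110100110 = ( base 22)cb4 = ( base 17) 13g2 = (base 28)7K6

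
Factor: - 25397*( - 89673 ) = 3^1*71^1 * 109^1*233^1*421^1= 2277425181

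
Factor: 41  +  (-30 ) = 11^1 = 11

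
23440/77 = 23440/77=304.42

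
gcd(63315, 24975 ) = 135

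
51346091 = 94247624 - 42901533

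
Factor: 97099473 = 3^1*337^1*96043^1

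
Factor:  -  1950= - 2^1*3^1*5^2*13^1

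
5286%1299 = 90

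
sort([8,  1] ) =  [ 1,8] 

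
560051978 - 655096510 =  - 95044532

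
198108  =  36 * 5503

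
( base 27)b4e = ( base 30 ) 91B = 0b1111111001101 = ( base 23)F8M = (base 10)8141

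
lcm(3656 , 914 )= 3656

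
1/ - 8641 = -1+8640/8641 = - 0.00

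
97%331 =97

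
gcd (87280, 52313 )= 1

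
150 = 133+17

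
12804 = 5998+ 6806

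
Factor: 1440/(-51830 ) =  - 2^4 * 3^2 * 71^( - 1)*73^(-1) = -144/5183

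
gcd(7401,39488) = 1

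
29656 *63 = 1868328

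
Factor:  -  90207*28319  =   - 2554572033=- 3^3*13^1*257^1*28319^1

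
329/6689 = 329/6689=0.05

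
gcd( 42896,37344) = 16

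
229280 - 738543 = -509263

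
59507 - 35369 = 24138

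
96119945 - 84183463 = 11936482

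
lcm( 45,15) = 45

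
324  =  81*4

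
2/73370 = 1/36685 = 0.00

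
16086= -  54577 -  - 70663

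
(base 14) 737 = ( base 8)2615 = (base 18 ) 46h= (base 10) 1421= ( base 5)21141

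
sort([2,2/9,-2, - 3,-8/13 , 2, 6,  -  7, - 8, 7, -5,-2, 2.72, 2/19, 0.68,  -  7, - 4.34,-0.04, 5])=[-8, - 7, - 7, - 5, - 4.34,-3,-2,-2, - 8/13,-0.04,2/19,2/9,  0.68, 2,2, 2.72,  5,6, 7]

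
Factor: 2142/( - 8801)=  -  2^1*3^2*7^1*13^( - 1 )* 17^1  *  677^(-1 )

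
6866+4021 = 10887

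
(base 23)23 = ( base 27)1m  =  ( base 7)100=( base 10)49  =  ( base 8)61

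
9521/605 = 9521/605 = 15.74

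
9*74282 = 668538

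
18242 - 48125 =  - 29883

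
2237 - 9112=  - 6875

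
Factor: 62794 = 2^1*  31397^1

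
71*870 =61770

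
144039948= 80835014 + 63204934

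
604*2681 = 1619324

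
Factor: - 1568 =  - 2^5*7^2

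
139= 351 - 212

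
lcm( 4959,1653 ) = 4959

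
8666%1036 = 378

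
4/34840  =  1/8710 = 0.00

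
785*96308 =75601780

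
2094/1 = 2094 = 2094.00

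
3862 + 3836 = 7698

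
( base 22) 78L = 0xE01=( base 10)3585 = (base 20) 8J5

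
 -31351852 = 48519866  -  79871718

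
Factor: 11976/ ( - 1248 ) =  - 2^(  -  2)*13^( - 1 ) * 499^1 = -499/52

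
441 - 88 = 353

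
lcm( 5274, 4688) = 42192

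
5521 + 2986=8507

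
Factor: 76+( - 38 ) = 2^1* 19^1 = 38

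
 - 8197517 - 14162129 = - 22359646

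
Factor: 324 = 2^2*3^4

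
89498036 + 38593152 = 128091188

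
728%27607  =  728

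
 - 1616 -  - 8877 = 7261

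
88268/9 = 88268/9= 9807.56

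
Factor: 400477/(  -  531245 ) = - 49/65=   - 5^( -1) * 7^2*13^( - 1) 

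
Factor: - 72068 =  - 2^2*43^1*419^1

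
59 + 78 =137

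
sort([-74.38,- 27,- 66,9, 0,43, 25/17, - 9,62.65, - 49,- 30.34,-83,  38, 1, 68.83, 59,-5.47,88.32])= [ - 83, - 74.38, - 66, - 49,-30.34, - 27, - 9,  -  5.47, 0,1,  25/17,9, 38, 43, 59, 62.65, 68.83,88.32 ] 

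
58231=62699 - 4468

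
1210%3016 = 1210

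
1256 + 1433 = 2689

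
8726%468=302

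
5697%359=312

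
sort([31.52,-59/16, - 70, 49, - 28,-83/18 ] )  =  [-70,-28,-83/18,-59/16, 31.52,49 ]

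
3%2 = 1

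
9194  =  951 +8243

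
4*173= 692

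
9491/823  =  9491/823 = 11.53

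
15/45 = 1/3 = 0.33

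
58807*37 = 2175859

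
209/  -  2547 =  - 209/2547 = - 0.08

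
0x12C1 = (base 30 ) 5a1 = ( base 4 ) 1023001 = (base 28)63d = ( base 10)4801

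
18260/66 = 830/3 = 276.67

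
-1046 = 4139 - 5185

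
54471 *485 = 26418435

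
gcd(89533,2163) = 1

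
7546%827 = 103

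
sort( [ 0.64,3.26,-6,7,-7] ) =[-7, - 6,0.64,  3.26 , 7] 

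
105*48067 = 5047035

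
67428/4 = 16857 = 16857.00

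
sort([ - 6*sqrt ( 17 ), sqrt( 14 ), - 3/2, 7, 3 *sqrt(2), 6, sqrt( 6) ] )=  [  -  6*sqrt (17 ), - 3/2, sqrt ( 6 ),sqrt( 14), 3*sqrt(2 ),6, 7]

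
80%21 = 17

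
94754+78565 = 173319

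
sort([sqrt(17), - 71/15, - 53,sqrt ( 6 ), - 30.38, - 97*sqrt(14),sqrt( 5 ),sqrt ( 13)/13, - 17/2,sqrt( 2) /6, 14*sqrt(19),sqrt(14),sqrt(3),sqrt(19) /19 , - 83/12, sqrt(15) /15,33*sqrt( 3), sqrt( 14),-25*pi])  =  [ - 97*sqrt(14),-25*pi, - 53, - 30.38, - 17/2, - 83/12, - 71/15,  sqrt( 19 )/19,  sqrt( 2)/6,sqrt(15) /15,sqrt(13) /13, sqrt( 3),sqrt( 5 ), sqrt(6 ),sqrt(14 ) , sqrt( 14 ) , sqrt(17),33*sqrt( 3),14 * sqrt ( 19) ] 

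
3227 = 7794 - 4567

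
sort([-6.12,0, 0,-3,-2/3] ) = [-6.12,-3,-2/3, 0, 0] 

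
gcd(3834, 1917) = 1917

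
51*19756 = 1007556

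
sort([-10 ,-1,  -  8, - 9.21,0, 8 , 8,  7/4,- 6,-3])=[ - 10, - 9.21, - 8, - 6, - 3,  -  1, 0,  7/4, 8, 8]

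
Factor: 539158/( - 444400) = - 269579/222200= - 2^( - 3 )*5^( - 2)*11^( - 1)*101^ (  -  1)*269579^1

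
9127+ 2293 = 11420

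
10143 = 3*3381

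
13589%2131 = 803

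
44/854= 22/427=0.05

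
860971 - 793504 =67467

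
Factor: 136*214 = 29104 = 2^4*17^1*107^1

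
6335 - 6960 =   -  625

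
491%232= 27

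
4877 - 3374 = 1503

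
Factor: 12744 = 2^3*3^3*59^1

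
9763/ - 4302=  - 3 + 3143/4302 = - 2.27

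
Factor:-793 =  - 13^1*61^1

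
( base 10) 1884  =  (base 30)22o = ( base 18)5EC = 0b11101011100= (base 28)2B8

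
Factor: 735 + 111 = 2^1*3^2 * 47^1 =846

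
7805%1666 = 1141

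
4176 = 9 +4167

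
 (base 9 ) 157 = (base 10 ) 133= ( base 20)6d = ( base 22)61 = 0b10000101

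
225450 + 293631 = 519081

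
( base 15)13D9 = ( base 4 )1002132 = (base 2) 1000010011110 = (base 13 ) 1c23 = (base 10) 4254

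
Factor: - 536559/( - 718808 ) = 2^( - 3 )*3^1*19^( - 1)*4729^( - 1)*178853^1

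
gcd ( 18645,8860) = 5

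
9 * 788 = 7092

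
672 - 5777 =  - 5105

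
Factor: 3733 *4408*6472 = 106497174208 = 2^6 * 19^1*29^1 * 809^1*3733^1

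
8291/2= 8291/2 = 4145.50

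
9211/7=9211/7 = 1315.86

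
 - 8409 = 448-8857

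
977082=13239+963843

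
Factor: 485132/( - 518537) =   -  2^2 * 31^( - 1 )*43^( - 1)*389^( - 1)*121283^1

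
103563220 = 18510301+85052919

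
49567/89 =556  +  83/89 = 556.93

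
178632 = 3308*54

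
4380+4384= 8764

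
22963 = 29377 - 6414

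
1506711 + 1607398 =3114109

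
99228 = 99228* 1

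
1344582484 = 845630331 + 498952153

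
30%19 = 11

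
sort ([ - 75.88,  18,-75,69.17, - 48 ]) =[ - 75.88, - 75, - 48,18,69.17 ]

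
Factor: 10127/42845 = 5^( - 1)*11^( -1)*13^1 = 13/55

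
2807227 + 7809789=10617016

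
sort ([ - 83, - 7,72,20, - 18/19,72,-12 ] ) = [ - 83, - 12, - 7, - 18/19, 20,72,72] 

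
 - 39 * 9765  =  -380835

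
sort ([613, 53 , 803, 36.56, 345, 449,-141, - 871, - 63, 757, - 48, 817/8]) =[-871, - 141, - 63, - 48, 36.56,53,817/8 , 345,449, 613,757, 803]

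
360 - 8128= - 7768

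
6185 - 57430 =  - 51245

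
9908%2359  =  472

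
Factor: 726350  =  2^1*  5^2*73^1*199^1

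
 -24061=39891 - 63952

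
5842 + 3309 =9151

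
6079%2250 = 1579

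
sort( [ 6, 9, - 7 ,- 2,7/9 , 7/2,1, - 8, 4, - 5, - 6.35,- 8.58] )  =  [ - 8.58, - 8, - 7 , - 6.35,- 5,- 2, 7/9, 1, 7/2, 4,6,9]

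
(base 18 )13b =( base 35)B4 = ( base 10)389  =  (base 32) c5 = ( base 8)605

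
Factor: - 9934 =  - 2^1* 4967^1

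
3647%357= 77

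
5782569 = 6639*871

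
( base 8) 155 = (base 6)301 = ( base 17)67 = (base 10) 109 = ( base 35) 34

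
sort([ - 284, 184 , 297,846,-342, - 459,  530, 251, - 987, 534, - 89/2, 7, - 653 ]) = [-987, - 653,  -  459, - 342, - 284, - 89/2,  7,184, 251,297, 530,534, 846 ]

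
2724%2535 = 189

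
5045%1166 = 381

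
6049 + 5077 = 11126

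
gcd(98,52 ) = 2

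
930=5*186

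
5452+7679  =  13131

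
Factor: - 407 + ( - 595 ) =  - 2^1* 3^1*167^1 = -1002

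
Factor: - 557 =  - 557^1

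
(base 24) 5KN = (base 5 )102013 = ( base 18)a7h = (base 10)3383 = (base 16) D37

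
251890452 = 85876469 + 166013983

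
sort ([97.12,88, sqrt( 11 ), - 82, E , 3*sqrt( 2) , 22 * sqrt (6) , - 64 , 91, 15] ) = [ - 82, - 64, E, sqrt(11),3*sqrt(2),  15,22 * sqrt(6), 88,91, 97.12 ] 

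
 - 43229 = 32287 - 75516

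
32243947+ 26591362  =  58835309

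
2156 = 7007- 4851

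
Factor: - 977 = - 977^1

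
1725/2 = 862 + 1/2  =  862.50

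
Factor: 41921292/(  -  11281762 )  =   - 2^1*3^1 *7^1*499063^1*5640881^( - 1) = - 20960646/5640881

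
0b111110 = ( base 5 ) 222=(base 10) 62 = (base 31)20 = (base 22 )2i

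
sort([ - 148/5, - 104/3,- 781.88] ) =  [-781.88,  -  104/3, - 148/5 ]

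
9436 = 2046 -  - 7390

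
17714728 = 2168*8171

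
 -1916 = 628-2544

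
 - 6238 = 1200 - 7438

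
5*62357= 311785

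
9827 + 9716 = 19543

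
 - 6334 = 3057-9391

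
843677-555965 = 287712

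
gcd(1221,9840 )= 3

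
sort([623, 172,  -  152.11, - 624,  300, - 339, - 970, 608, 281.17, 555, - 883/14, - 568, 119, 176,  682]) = [ - 970, - 624, - 568, - 339, - 152.11,-883/14, 119,  172, 176,281.17, 300 , 555, 608,  623 , 682]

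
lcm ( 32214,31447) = 1320774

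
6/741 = 2/247 = 0.01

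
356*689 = 245284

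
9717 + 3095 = 12812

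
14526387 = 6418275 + 8108112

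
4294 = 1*4294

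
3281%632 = 121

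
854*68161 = 58209494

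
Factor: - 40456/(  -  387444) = 26/249 = 2^1*3^( - 1)*13^1*83^(-1)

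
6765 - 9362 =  - 2597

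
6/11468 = 3/5734= 0.00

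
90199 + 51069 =141268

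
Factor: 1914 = 2^1*3^1*11^1*29^1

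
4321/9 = 480 + 1/9 =480.11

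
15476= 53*292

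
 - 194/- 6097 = 194/6097 =0.03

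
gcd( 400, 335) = 5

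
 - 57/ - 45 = 19/15 = 1.27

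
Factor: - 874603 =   -  31^1 *89^1 * 317^1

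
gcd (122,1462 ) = 2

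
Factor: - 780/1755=-2^2*3^( - 2 ) = - 4/9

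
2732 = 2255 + 477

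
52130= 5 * 10426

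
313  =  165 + 148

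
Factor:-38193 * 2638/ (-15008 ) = 2^( - 4) * 3^1*7^( - 1)*29^1*67^( - 1)*439^1*1319^1= 50376567/7504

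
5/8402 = 5/8402 =0.00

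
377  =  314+63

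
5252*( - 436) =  - 2289872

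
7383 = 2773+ 4610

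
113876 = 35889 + 77987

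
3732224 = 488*7648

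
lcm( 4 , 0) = 0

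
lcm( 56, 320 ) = 2240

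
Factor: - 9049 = -9049^1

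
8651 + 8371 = 17022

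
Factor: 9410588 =2^2*11^1 * 17^1*23^1*547^1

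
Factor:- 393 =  - 3^1*131^1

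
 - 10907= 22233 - 33140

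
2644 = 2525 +119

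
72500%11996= 524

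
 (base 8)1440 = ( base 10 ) 800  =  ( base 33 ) O8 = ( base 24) 198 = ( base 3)1002122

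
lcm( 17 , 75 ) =1275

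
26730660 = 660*40501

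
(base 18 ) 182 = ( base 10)470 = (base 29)g6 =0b111010110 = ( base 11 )398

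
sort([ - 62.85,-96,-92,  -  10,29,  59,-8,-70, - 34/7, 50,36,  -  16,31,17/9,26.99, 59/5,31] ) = [ - 96, - 92,-70, - 62.85 , - 16,- 10, -8, - 34/7,17/9,59/5,26.99,29, 31 , 31, 36,50, 59]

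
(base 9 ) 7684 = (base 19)fd3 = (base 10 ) 5665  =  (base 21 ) CHG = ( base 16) 1621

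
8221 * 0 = 0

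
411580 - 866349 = - 454769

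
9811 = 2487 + 7324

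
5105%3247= 1858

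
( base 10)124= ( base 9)147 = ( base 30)44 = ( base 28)4C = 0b1111100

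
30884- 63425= - 32541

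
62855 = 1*62855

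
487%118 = 15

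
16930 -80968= -64038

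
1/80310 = 1/80310=0.00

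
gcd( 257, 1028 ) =257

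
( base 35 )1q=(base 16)3d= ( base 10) 61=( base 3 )2021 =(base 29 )23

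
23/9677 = 23/9677 = 0.00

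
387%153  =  81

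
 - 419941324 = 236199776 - 656141100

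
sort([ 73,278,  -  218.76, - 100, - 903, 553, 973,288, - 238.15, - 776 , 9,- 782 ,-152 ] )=[ - 903, - 782, - 776,- 238.15, -218.76, - 152, -100, 9,73 , 278, 288, 553, 973 ] 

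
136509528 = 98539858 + 37969670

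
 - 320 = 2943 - 3263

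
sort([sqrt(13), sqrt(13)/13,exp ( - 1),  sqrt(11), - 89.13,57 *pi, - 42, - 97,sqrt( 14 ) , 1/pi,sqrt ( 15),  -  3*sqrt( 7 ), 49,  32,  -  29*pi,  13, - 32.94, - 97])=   [ - 97, - 97, - 29 * pi,  -  89.13, - 42, - 32.94, - 3*sqrt(7),  sqrt(13 )/13,  1/pi, exp( - 1 ),  sqrt (11),sqrt(13),  sqrt(14 ),sqrt(15 ), 13,32,  49, 57*pi]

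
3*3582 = 10746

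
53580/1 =53580 =53580.00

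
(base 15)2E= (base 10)44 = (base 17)2A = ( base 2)101100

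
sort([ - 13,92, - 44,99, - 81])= [-81, - 44, - 13,92,99]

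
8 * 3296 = 26368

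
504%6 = 0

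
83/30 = 83/30  =  2.77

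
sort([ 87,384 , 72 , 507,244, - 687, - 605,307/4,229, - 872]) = [ - 872, - 687,  -  605,72,307/4,87, 229,  244,384,  507 ]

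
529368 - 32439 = 496929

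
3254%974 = 332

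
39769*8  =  318152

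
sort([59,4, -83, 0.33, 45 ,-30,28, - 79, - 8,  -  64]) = [ - 83, - 79,-64, - 30,-8,0.33,4,28,45, 59]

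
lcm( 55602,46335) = 278010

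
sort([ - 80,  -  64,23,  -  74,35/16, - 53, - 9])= [ -80,  -  74,  -  64, - 53 ,- 9, 35/16 , 23] 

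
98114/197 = 98114/197 = 498.04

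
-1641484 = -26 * 63134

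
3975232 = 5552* 716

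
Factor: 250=2^1*5^3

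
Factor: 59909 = 139^1*431^1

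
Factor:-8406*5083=- 2^1*3^2*13^1*17^1* 23^1*467^1 = -42727698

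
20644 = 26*794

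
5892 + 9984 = 15876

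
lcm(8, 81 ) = 648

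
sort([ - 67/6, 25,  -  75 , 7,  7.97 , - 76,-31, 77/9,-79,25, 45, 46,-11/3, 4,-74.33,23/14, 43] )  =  [ - 79, - 76, - 75, - 74.33,-31, - 67/6 , - 11/3, 23/14, 4, 7, 7.97, 77/9, 25,25,  43, 45, 46 ] 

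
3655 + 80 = 3735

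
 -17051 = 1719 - 18770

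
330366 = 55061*6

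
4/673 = 4/673 = 0.01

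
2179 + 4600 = 6779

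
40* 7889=315560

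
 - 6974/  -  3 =2324 + 2/3 =2324.67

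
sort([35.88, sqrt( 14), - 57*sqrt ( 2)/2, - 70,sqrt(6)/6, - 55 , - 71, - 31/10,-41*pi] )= [ - 41 *pi ,-71, -70, - 55, - 57*sqrt( 2)/2, - 31/10  ,  sqrt( 6)/6,sqrt (14 ),35.88 ]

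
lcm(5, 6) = 30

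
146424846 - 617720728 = - 471295882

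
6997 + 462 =7459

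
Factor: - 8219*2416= - 2^4*151^1* 8219^1= - 19857104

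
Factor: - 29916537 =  -3^1*7^1*23^2 * 2693^1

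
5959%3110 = 2849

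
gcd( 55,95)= 5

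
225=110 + 115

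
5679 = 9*631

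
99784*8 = 798272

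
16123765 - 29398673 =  - 13274908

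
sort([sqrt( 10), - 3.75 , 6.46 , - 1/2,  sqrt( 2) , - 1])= [-3.75, - 1,-1/2,sqrt( 2), sqrt(10) , 6.46 ] 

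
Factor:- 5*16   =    -  80 = -2^4*5^1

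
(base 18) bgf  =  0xF1B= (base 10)3867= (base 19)ada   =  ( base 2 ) 111100011011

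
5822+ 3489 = 9311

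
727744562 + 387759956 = 1115504518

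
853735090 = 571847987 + 281887103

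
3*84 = 252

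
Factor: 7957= 73^1*109^1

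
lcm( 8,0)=0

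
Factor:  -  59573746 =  - 2^1*17^1*739^1*2371^1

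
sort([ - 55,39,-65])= [ - 65, - 55,39 ]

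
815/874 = 815/874 =0.93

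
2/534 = 1/267 = 0.00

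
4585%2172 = 241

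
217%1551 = 217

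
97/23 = 4  +  5/23 = 4.22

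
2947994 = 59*49966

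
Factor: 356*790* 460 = 129370400=2^5*5^2*23^1 * 79^1*89^1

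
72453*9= 652077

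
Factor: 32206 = 2^1* 16103^1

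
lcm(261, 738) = 21402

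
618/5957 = 618/5957 =0.10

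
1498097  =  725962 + 772135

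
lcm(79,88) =6952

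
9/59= 9/59=0.15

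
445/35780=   89/7156 = 0.01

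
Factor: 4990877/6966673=7^(-3)*17^1*19^( - 1 ) * 173^1*1069^( - 1 )*1697^1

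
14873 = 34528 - 19655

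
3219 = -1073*( - 3)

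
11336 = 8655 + 2681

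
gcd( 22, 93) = 1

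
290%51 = 35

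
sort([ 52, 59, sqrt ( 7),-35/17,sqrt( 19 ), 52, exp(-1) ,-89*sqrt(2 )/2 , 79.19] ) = [ - 89*sqrt( 2)/2, - 35/17, exp( - 1 ),  sqrt ( 7),sqrt( 19), 52, 52,59, 79.19]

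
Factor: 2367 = 3^2 *263^1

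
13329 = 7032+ 6297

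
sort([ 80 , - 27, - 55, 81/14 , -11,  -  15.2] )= [ - 55, -27, - 15.2 ,  -  11 , 81/14,  80] 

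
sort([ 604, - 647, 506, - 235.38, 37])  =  [ - 647, - 235.38,37, 506, 604 ]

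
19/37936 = 19/37936 = 0.00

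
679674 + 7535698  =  8215372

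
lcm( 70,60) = 420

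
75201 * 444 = 33389244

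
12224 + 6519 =18743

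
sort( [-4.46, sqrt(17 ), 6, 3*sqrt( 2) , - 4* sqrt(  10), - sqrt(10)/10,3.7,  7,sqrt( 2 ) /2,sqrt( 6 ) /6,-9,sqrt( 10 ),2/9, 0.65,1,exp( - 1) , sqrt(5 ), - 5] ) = [-4*sqrt(10 ), - 9,  -  5 , - 4.46, - sqrt(10 ) /10 , 2/9, exp( - 1 ),sqrt( 6 )/6,0.65,sqrt (2) /2,1,sqrt(5 ), sqrt(10)  ,  3.7,sqrt( 17 ) , 3 * sqrt(2),  6, 7]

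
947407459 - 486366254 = 461041205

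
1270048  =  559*2272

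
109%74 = 35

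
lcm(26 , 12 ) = 156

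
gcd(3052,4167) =1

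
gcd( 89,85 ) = 1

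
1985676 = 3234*614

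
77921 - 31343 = 46578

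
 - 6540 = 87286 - 93826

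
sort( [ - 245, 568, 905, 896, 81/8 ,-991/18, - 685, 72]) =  [-685, - 245, - 991/18,81/8, 72,  568, 896, 905]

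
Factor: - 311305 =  - 5^1*23^1* 2707^1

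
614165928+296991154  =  911157082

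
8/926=4/463  =  0.01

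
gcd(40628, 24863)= 1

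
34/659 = 34/659 = 0.05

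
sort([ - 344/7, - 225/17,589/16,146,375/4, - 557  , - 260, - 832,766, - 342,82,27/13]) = [ - 832, - 557, - 342,-260, -344/7, - 225/17, 27/13,589/16,82,375/4,146,766]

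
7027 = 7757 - 730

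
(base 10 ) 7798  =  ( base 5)222143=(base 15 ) 249d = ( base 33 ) 75a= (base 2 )1111001110110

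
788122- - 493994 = 1282116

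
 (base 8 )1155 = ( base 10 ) 621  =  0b1001101101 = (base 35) HQ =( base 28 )m5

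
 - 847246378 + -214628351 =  - 1061874729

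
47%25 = 22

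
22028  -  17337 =4691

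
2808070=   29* 96830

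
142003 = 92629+49374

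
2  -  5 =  - 3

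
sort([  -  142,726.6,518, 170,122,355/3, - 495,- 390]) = [ - 495, - 390, - 142,  355/3, 122,170,518, 726.6 ]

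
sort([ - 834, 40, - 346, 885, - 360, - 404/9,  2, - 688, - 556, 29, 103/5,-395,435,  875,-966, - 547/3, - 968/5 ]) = [ - 966, - 834,  -  688, - 556, - 395, - 360, - 346, - 968/5, - 547/3, - 404/9,2,103/5,29 , 40,435,875, 885 ] 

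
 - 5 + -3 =-8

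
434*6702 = 2908668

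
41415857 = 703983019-662567162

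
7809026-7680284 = 128742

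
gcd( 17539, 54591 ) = 1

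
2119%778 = 563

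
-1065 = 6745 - 7810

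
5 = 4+1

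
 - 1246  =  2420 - 3666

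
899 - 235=664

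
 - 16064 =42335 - 58399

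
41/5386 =41/5386 = 0.01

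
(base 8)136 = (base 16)5e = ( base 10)94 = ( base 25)3j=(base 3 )10111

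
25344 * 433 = 10973952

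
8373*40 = 334920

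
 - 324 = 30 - 354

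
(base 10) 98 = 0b1100010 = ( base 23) 46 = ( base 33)2w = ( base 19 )53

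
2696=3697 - 1001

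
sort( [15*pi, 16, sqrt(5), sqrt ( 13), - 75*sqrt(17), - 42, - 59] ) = [ - 75 * sqrt (17), - 59, - 42, sqrt(5),sqrt(13 ),  16 , 15* pi ] 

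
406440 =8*50805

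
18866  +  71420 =90286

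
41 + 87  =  128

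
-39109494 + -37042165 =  - 76151659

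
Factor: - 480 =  - 2^5*3^1*5^1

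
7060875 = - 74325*( - 95 ) 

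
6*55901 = 335406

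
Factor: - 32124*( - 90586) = 2909984664 = 2^3*3^1*2677^1*45293^1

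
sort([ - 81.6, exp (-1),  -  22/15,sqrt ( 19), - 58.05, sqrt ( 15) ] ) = [ - 81.6, - 58.05,-22/15, exp( - 1 ),  sqrt( 15), sqrt ( 19)] 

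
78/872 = 39/436 = 0.09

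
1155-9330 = -8175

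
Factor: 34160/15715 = 2^4*61^1*449^(  -  1) = 976/449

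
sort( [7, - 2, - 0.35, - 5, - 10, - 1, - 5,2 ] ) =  [ - 10, - 5,-5, - 2,  -  1,-0.35,2, 7] 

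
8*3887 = 31096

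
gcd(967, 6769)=967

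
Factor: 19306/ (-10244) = -2^( -1 )* 7^2 * 13^(- 1) = -49/26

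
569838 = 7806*73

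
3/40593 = 1/13531 = 0.00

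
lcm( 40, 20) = 40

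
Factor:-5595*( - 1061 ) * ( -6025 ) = - 3^1 * 5^3*241^1*373^1*1061^1 = -35766177375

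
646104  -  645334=770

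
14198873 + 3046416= 17245289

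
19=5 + 14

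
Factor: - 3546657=-3^2*394073^1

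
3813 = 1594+2219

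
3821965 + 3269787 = 7091752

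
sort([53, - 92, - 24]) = [ - 92,-24,53]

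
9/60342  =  3/20114   =  0.00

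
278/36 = 139/18  =  7.72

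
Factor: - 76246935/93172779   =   - 3^( - 1 ) * 5^1*  7^( - 1)*449^1*11321^1*1478933^( - 1)=-  25415645/31057593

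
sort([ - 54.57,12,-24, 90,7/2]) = [-54.57,-24,7/2, 12,90 ]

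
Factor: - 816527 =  - 17^1*43^1*1117^1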